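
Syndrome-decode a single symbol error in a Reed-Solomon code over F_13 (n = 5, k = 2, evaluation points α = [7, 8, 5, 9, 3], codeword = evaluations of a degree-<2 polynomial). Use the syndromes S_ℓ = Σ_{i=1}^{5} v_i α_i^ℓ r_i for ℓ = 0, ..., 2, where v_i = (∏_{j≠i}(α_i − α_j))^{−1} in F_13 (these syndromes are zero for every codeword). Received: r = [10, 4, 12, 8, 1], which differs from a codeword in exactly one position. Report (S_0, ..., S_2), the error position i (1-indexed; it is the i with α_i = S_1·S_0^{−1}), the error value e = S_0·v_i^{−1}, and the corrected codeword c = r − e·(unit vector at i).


S = (9, 7, 4), error at position 2, error magnitude e = 8, c = [10, 9, 12, 8, 1].

Step 1: column multipliers v_i = (∏_{j≠i}(α_i − α_j))^{−1} mod 13.
  i = 1 (α = 7): (7−8)(7−5)(7−9)(7−3) = (−1)·2·(−2)·4 = 16 ≡ 3, so v_1 = 3^{−1} = 9 (mod 13).
  i = 2 (α = 8): (8−7)(8−5)(8−9)(8−3) = 1·3·(−1)·5 = −15 ≡ 11, so v_2 = 11^{−1} = 6 (mod 13).
  i = 3 (α = 5): (5−7)(5−8)(5−9)(5−3) = (−2)·(−3)·(−4)·2 = −48 ≡ 4, so v_3 = 4^{−1} = 10 (mod 13).
  i = 4 (α = 9): (9−7)(9−8)(9−5)(9−3) = 2·1·4·6 = 48 ≡ 9, so v_4 = 9^{−1} = 3 (mod 13).
  i = 5 (α = 3): (3−7)(3−8)(3−5)(3−9) = (−4)·(−5)·(−2)·(−6) = 240 ≡ 6, so v_5 = 6^{−1} = 11 (mod 13).
  v = [9, 6, 10, 3, 11].
Step 2: syndromes of r = [10, 4, 12, 8, 1] (all sums mod 13).
  S_0 = Σ v_i r_i = 9·10 + 6·4 + 10·12 + 3·8 + 11·1 = 269 ≡ 9.
  S_1 = Σ v_i α_i r_i = 9·7·10 + 6·8·4 + 10·5·12 + 3·9·8 + 11·3·1 = 1671 ≡ 7.
  α_i^2 mod 13 = [10, 12, 12, 3, 9].
  S_2 = Σ v_i α_i^2 r_i = 9·10·10 + 6·12·4 + 10·12·12 + 3·3·8 + 11·9·1 = 2799 ≡ 4.
  S = (9, 7, 4) ≠ 0, so r is not a codeword (an error is present).
Step 3: locate the error. For a single error e at position i, S_ℓ = v_i·e·α_i^ℓ, so α_err = S_1/S_0.
  S_0^{−1} = 9^{−1} = 3 (mod 13), so α_err = 7·3 = 21 ≡ 8 = α_2. Error position i = 2.
  Consistency check: S_2/S_1 = 4·2 = 8 ≡ 8 = α_err ✓ (single-error assumption holds).
Step 4: error magnitude e = S_0/v_2 = S_0·∏_{j≠2}(α_2 − α_j) = 9·11 = 99 ≡ 8 (mod 13).
Step 5: correct position 2: c_2 = r_2 − e = 4 − 8 ≡ 9 (mod 13). Hence c = [10, 9, 12, 8, 1].
  Check: interpolating c through the α_i gives m(x) = 4 + 12·x (degree < 2) with m(α_i) = c_i for every i, so c is indeed a codeword.


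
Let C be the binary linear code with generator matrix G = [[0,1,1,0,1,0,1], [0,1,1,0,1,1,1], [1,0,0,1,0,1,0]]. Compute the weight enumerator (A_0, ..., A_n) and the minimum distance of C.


Weight distribution: A_0 = 1, A_1 = 1, A_2 = 1, A_3 = 1, A_4 = 1, A_5 = 1, A_6 = 1, A_7 = 1. Minimum distance d = 1.

Enumerate all 2^3 = 8 messages m ∈ F_2^3.
For each, compute codeword c = mG in F_2^7, then tally its weight.
  m = 000 → c = 0000000, weight = 0.
  m = 100 → c = 0110101, weight = 4.
  m = 010 → c = 0110111, weight = 5.
  m = 110 → c = 0000010, weight = 1.
  m = 001 → c = 1001010, weight = 3.
  m = 101 → c = 1111111, weight = 7.
  m = 011 → c = 1111101, weight = 6.
  m = 111 → c = 1001000, weight = 2.
Tally weights:
  weight 0: 1 codewords.
  weight 1: 1 codewords.
  weight 2: 1 codewords.
  weight 3: 1 codewords.
  weight 4: 1 codewords.
  weight 5: 1 codewords.
  weight 6: 1 codewords.
  weight 7: 1 codewords.
Minimum distance d = smallest w > 0 with A_w > 0 = 1.
Sanity: Σ A_w = 8 = 2^3 = 8 ✓.


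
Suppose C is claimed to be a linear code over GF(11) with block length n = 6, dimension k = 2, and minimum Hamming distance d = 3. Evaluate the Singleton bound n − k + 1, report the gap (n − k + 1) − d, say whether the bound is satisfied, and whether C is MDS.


Singleton RHS = n − k + 1 = 5, slack = 2, bound satisfied, not MDS.

Singleton bound: d ≤ n − k + 1.
Here n = 6, k = 2, so n − k + 1 = 5.
Given d = 3, check d ≤ 5: YES.
Slack = (n − k + 1) − d = 2.
The code is NOT MDS (slack = 2 > 0).
Description: the claimed parameters are [6, 2, 3]_11; such a code would be non-MDS.


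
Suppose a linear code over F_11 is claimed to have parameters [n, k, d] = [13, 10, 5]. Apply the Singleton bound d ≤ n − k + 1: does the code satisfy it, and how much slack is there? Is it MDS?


Singleton RHS = n − k + 1 = 4, slack = -1, bound violated (no such code; not MDS).

Singleton bound: d ≤ n − k + 1.
Here n = 13, k = 10, so n − k + 1 = 4.
Given d = 5, check d ≤ 4: NO.
Slack = (n − k + 1) − d = -1.
The slack is negative: d = 5 exceeds n − k + 1 = 4 by 1, so the Singleton bound is violated and no linear [13, 10, 5]_11 code can exist. In particular it is not MDS (MDS requires d = n − k + 1 exactly).
Description: the claimed parameters are [13, 10, 5]_11; such a code would be impossible (violates the Singleton bound).


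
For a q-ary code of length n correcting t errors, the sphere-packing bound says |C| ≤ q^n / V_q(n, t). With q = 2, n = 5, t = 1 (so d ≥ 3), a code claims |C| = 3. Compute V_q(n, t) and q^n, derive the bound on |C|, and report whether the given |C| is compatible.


V_q(n, t) = 6, q^n = 32, Hamming bound = 5, |C| = 3 ≤ bound (satisfied).

Step 1: Compute V_q(n, t) = Σ_{j=0}^1 C(n, j) (q−1)^j.
  j = 0: C(5,0)·(1)^0 = 1·1 = 1.
  j = 1: C(5,1)·(1)^1 = 5·1 = 5.
  V_q(n, t) = 1 + 5 = 6.
Step 2: q^n = 2^5 = 32.
Step 3: Hamming bound ⌊q^n / V_q(n,t)⌋ = ⌊32/6⌋ = 5.
Step 4: Compare |C| = 3 to 5: satisfied.
The claimed |C| lies below the Hamming bound.


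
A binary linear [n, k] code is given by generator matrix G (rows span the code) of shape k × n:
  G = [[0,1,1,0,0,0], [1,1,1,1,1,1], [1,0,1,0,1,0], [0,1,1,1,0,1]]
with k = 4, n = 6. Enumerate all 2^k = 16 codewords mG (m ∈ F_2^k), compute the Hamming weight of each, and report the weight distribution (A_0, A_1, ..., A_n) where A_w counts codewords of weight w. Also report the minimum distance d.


Weight distribution: A_0 = 1, A_1 = 2, A_2 = 3, A_3 = 4, A_4 = 3, A_5 = 2, A_6 = 1. Minimum distance d = 1.

Enumerate all 2^4 = 16 messages m ∈ F_2^4.
For each, compute codeword c = mG in F_2^6, then tally its weight.
  m = 0000 → c = 000000, weight = 0.
  m = 1000 → c = 011000, weight = 2.
  m = 0100 → c = 111111, weight = 6.
  m = 1100 → c = 100111, weight = 4.
  m = 0010 → c = 101010, weight = 3.
  m = 1010 → c = 110010, weight = 3.
  m = 0110 → c = 010101, weight = 3.
  m = 1110 → c = 001101, weight = 3.
  m = 0001 → c = 011101, weight = 4.
  m = 1001 → c = 000101, weight = 2.
  m = 0101 → c = 100010, weight = 2.
  m = 1101 → c = 111010, weight = 4.
  m = 0011 → c = 110111, weight = 5.
  m = 1011 → c = 101111, weight = 5.
  m = 0111 → c = 001000, weight = 1.
  m = 1111 → c = 010000, weight = 1.
Tally weights:
  weight 0: 1 codewords.
  weight 1: 2 codewords.
  weight 2: 3 codewords.
  weight 3: 4 codewords.
  weight 4: 3 codewords.
  weight 5: 2 codewords.
  weight 6: 1 codewords.
Minimum distance d = smallest w > 0 with A_w > 0 = 1.
Sanity: Σ A_w = 16 = 2^4 = 16 ✓.


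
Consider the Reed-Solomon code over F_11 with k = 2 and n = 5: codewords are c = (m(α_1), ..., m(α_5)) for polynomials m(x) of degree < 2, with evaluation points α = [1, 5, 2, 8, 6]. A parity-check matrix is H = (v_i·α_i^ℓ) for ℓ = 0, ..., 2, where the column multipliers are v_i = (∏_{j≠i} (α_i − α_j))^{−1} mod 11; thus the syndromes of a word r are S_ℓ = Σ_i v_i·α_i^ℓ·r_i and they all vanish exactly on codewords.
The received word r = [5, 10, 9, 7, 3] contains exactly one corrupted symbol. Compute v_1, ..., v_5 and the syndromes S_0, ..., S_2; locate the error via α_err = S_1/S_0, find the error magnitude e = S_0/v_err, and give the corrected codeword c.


S = (4, 10, 3), error at position 4, error magnitude e = 7, c = [5, 10, 9, 0, 3].

Step 1: column multipliers v_i = (∏_{j≠i}(α_i − α_j))^{−1} mod 11.
  i = 1 (α = 1): (1−5)(1−2)(1−8)(1−6) = (−4)·(−1)·(−7)·(−5) = 140 ≡ 8, so v_1 = 8^{−1} = 7 (mod 11).
  i = 2 (α = 5): (5−1)(5−2)(5−8)(5−6) = 4·3·(−3)·(−1) = 36 ≡ 3, so v_2 = 3^{−1} = 4 (mod 11).
  i = 3 (α = 2): (2−1)(2−5)(2−8)(2−6) = 1·(−3)·(−6)·(−4) = −72 ≡ 5, so v_3 = 5^{−1} = 9 (mod 11).
  i = 4 (α = 8): (8−1)(8−5)(8−2)(8−6) = 7·3·6·2 = 252 ≡ 10, so v_4 = 10^{−1} = 10 (mod 11).
  i = 5 (α = 6): (6−1)(6−5)(6−2)(6−8) = 5·1·4·(−2) = −40 ≡ 4, so v_5 = 4^{−1} = 3 (mod 11).
  v = [7, 4, 9, 10, 3].
Step 2: syndromes of r = [5, 10, 9, 7, 3] (all sums mod 11).
  S_0 = Σ v_i r_i = 7·5 + 4·10 + 9·9 + 10·7 + 3·3 = 235 ≡ 4.
  S_1 = Σ v_i α_i r_i = 7·1·5 + 4·5·10 + 9·2·9 + 10·8·7 + 3·6·3 = 1011 ≡ 10.
  α_i^2 mod 11 = [1, 3, 4, 9, 3].
  S_2 = Σ v_i α_i^2 r_i = 7·1·5 + 4·3·10 + 9·4·9 + 10·9·7 + 3·3·3 = 1136 ≡ 3.
  S = (4, 10, 3) ≠ 0, so r is not a codeword (an error is present).
Step 3: locate the error. For a single error e at position i, S_ℓ = v_i·e·α_i^ℓ, so α_err = S_1/S_0.
  S_0^{−1} = 4^{−1} = 3 (mod 11), so α_err = 10·3 = 30 ≡ 8 = α_4. Error position i = 4.
  Consistency check: S_2/S_1 = 3·10 = 30 ≡ 8 = α_err ✓ (single-error assumption holds).
Step 4: error magnitude e = S_0/v_4 = S_0·∏_{j≠4}(α_4 − α_j) = 4·10 = 40 ≡ 7 (mod 11).
Step 5: correct position 4: c_4 = r_4 − e = 7 − 7 ≡ 0 (mod 11). Hence c = [5, 10, 9, 0, 3].
  Check: interpolating c through the α_i gives m(x) = 1 + 4·x (degree < 2) with m(α_i) = c_i for every i, so c is indeed a codeword.


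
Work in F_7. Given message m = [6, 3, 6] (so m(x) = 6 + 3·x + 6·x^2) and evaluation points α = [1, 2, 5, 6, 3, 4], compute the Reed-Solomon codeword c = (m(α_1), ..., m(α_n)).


c = [1, 1, 3, 2, 6, 2]

Message polynomial: m(x) = 6 + 3·x + 6·x^2 (mod 7).
For each evaluation point α_i, compute m(α_i) mod 7:
  α_1 = 1: Horner steps 6 → 2 → 1, so m(1) = 1.
  α_2 = 2: Horner steps 6 → 1 → 1, so m(2) = 1.
  α_3 = 5: Horner steps 6 → 5 → 3, so m(5) = 3.
  α_4 = 6: Horner steps 6 → 4 → 2, so m(6) = 2.
  α_5 = 3: Horner steps 6 → 0 → 6, so m(3) = 6.
  α_6 = 4: Horner steps 6 → 6 → 2, so m(4) = 2.
Codeword c = [1, 1, 3, 2, 6, 2] ∈ F_7^6.


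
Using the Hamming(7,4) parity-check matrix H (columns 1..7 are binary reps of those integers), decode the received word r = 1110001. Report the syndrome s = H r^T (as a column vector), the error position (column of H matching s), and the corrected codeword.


s = (1, 1, 1)^T, error position = 7, corrected codeword c = 1110000

Compute s = H r^T mod 2 one row at a time:
  s_1 = 0 + 0 + 0 + 1 = 1 ≡ 1 (mod 2).
  s_2 = 1 + 1 + 0 + 1 = 3 ≡ 1 (mod 2).
  s_3 = 1 + 1 + 0 + 1 = 3 ≡ 1 (mod 2).
s = (1, 1, 1)^T — this equals column 7 of H (binary 111), so error is at position 7.
Correct: flip bit 7 of r = 1110001 to get c = 1110000.


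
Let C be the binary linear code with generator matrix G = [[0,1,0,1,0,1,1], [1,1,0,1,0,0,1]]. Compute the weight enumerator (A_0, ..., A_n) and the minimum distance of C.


Weight distribution: A_0 = 1, A_2 = 1, A_4 = 2. Minimum distance d = 2.

Enumerate all 2^2 = 4 messages m ∈ F_2^2.
For each, compute codeword c = mG in F_2^7, then tally its weight.
  m = 00 → c = 0000000, weight = 0.
  m = 10 → c = 0101011, weight = 4.
  m = 01 → c = 1101001, weight = 4.
  m = 11 → c = 1000010, weight = 2.
Tally weights:
  weight 0: 1 codewords.
  weight 2: 1 codewords.
  weight 4: 2 codewords.
Minimum distance d = smallest w > 0 with A_w > 0 = 2.
Sanity: Σ A_w = 4 = 2^2 = 4 ✓.


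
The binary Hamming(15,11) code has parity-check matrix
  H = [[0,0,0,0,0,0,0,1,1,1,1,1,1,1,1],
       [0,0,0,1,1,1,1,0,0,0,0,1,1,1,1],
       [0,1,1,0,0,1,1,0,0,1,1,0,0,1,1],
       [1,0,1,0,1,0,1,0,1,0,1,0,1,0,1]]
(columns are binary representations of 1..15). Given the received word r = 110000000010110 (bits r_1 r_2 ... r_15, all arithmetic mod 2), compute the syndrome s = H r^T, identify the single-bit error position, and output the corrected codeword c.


s = (1, 0, 1, 1)^T, error position = 11, corrected codeword c = 110000000000110

Compute s = H r^T mod 2 one row at a time:
  s_1 = 0 + 0 + 0 + 1 + 0 + 1 + 1 + 0 = 3 ≡ 1 (mod 2).
  s_2 = 0 + 0 + 0 + 0 + 0 + 1 + 1 + 0 = 2 ≡ 0 (mod 2).
  s_3 = 1 + 0 + 0 + 0 + 0 + 1 + 1 + 0 = 3 ≡ 1 (mod 2).
  s_4 = 1 + 0 + 0 + 0 + 0 + 1 + 1 + 0 = 3 ≡ 1 (mod 2).
s = (1, 0, 1, 1)^T — this equals column 11 of H (binary 1011), so error is at position 11.
Correct: flip bit 11 of r = 110000000010110 to get c = 110000000000110.


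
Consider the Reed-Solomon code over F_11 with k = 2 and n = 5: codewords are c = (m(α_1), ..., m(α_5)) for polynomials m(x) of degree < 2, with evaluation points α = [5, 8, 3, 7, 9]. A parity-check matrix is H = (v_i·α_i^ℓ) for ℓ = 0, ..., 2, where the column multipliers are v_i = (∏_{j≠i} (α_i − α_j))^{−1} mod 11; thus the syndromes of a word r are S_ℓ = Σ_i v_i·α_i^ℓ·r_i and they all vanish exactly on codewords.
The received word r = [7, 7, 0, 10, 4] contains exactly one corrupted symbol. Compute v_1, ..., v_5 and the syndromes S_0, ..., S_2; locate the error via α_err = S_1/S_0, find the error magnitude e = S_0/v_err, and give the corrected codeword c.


S = (5, 3, 4), error at position 1, error magnitude e = 2, c = [5, 7, 0, 10, 4].

Step 1: column multipliers v_i = (∏_{j≠i}(α_i − α_j))^{−1} mod 11.
  i = 1 (α = 5): (5−8)(5−3)(5−7)(5−9) = (−3)·2·(−2)·(−4) = −48 ≡ 7, so v_1 = 7^{−1} = 8 (mod 11).
  i = 2 (α = 8): (8−5)(8−3)(8−7)(8−9) = 3·5·1·(−1) = −15 ≡ 7, so v_2 = 7^{−1} = 8 (mod 11).
  i = 3 (α = 3): (3−5)(3−8)(3−7)(3−9) = (−2)·(−5)·(−4)·(−6) = 240 ≡ 9, so v_3 = 9^{−1} = 5 (mod 11).
  i = 4 (α = 7): (7−5)(7−8)(7−3)(7−9) = 2·(−1)·4·(−2) = 16 ≡ 5, so v_4 = 5^{−1} = 9 (mod 11).
  i = 5 (α = 9): (9−5)(9−8)(9−3)(9−7) = 4·1·6·2 = 48 ≡ 4, so v_5 = 4^{−1} = 3 (mod 11).
  v = [8, 8, 5, 9, 3].
Step 2: syndromes of r = [7, 7, 0, 10, 4] (all sums mod 11).
  S_0 = Σ v_i r_i = 8·7 + 8·7 + 5·0 + 9·10 + 3·4 = 214 ≡ 5.
  S_1 = Σ v_i α_i r_i = 8·5·7 + 8·8·7 + 5·3·0 + 9·7·10 + 3·9·4 = 1466 ≡ 3.
  α_i^2 mod 11 = [3, 9, 9, 5, 4].
  S_2 = Σ v_i α_i^2 r_i = 8·3·7 + 8·9·7 + 5·9·0 + 9·5·10 + 3·4·4 = 1170 ≡ 4.
  S = (5, 3, 4) ≠ 0, so r is not a codeword (an error is present).
Step 3: locate the error. For a single error e at position i, S_ℓ = v_i·e·α_i^ℓ, so α_err = S_1/S_0.
  S_0^{−1} = 5^{−1} = 9 (mod 11), so α_err = 3·9 = 27 ≡ 5 = α_1. Error position i = 1.
  Consistency check: S_2/S_1 = 4·4 = 16 ≡ 5 = α_err ✓ (single-error assumption holds).
Step 4: error magnitude e = S_0/v_1 = S_0·∏_{j≠1}(α_1 − α_j) = 5·7 = 35 ≡ 2 (mod 11).
Step 5: correct position 1: c_1 = r_1 − e = 7 − 2 ≡ 5 (mod 11). Hence c = [5, 7, 0, 10, 4].
  Check: interpolating c through the α_i gives m(x) = 9 + 8·x (degree < 2) with m(α_i) = c_i for every i, so c is indeed a codeword.


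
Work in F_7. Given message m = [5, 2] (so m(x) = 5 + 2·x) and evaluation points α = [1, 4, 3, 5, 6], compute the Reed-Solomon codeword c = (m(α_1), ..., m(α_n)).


c = [0, 6, 4, 1, 3]

Message polynomial: m(x) = 5 + 2·x (mod 7).
For each evaluation point α_i, compute m(α_i) mod 7:
  α_1 = 1: Horner steps 2 → 0, so m(1) = 0.
  α_2 = 4: Horner steps 2 → 6, so m(4) = 6.
  α_3 = 3: Horner steps 2 → 4, so m(3) = 4.
  α_4 = 5: Horner steps 2 → 1, so m(5) = 1.
  α_5 = 6: Horner steps 2 → 3, so m(6) = 3.
Codeword c = [0, 6, 4, 1, 3] ∈ F_7^5.


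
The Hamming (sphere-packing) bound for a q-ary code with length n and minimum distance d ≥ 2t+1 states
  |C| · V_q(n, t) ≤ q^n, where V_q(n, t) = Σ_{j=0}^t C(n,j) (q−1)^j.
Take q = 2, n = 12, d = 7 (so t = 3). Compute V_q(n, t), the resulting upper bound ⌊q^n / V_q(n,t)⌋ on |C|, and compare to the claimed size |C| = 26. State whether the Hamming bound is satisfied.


V_q(n, t) = 299, q^n = 4096, Hamming bound = 13, |C| = 26 > bound (violated).

Step 1: Compute V_q(n, t) = Σ_{j=0}^3 C(n, j) (q−1)^j.
  j = 0: C(12,0)·(1)^0 = 1·1 = 1.
  j = 1: C(12,1)·(1)^1 = 12·1 = 12.
  j = 2: C(12,2)·(1)^2 = 66·1 = 66.
  j = 3: C(12,3)·(1)^3 = 220·1 = 220.
  V_q(n, t) = 1 + 12 + 66 + 220 = 299.
Step 2: q^n = 2^12 = 4096.
Step 3: Hamming bound ⌊q^n / V_q(n,t)⌋ = ⌊4096/299⌋ = 13.
Step 4: Compare |C| = 26 to 13: violated.
The claimed |C| lies above the Hamming bound, so no 2-ary code of length 12 with d ≥ 7 can have 26 codewords.


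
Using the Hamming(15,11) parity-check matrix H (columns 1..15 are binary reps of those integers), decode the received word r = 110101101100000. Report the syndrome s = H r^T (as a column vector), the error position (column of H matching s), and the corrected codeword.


s = (0, 1, 0, 1)^T, error position = 5, corrected codeword c = 110111101100000

Compute s = H r^T mod 2 one row at a time:
  s_1 = 0 + 1 + 1 + 0 + 0 + 0 + 0 + 0 = 2 ≡ 0 (mod 2).
  s_2 = 1 + 0 + 1 + 1 + 0 + 0 + 0 + 0 = 3 ≡ 1 (mod 2).
  s_3 = 1 + 0 + 1 + 1 + 1 + 0 + 0 + 0 = 4 ≡ 0 (mod 2).
  s_4 = 1 + 0 + 0 + 1 + 1 + 0 + 0 + 0 = 3 ≡ 1 (mod 2).
s = (0, 1, 0, 1)^T — this equals column 5 of H (binary 0101), so error is at position 5.
Correct: flip bit 5 of r = 110101101100000 to get c = 110111101100000.


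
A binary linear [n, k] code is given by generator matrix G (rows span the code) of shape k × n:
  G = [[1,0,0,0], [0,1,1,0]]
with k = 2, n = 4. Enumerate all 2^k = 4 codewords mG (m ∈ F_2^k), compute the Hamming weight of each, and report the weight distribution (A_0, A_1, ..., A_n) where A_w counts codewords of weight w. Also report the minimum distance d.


Weight distribution: A_0 = 1, A_1 = 1, A_2 = 1, A_3 = 1. Minimum distance d = 1.

Enumerate all 2^2 = 4 messages m ∈ F_2^2.
For each, compute codeword c = mG in F_2^4, then tally its weight.
  m = 00 → c = 0000, weight = 0.
  m = 10 → c = 1000, weight = 1.
  m = 01 → c = 0110, weight = 2.
  m = 11 → c = 1110, weight = 3.
Tally weights:
  weight 0: 1 codewords.
  weight 1: 1 codewords.
  weight 2: 1 codewords.
  weight 3: 1 codewords.
Minimum distance d = smallest w > 0 with A_w > 0 = 1.
Sanity: Σ A_w = 4 = 2^2 = 4 ✓.


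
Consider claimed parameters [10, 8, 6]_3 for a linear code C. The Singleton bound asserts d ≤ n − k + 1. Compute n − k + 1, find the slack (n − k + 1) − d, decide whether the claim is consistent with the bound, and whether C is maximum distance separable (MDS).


Singleton RHS = n − k + 1 = 3, slack = -3, bound violated (no such code; not MDS).

Singleton bound: d ≤ n − k + 1.
Here n = 10, k = 8, so n − k + 1 = 3.
Given d = 6, check d ≤ 3: NO.
Slack = (n − k + 1) − d = -3.
The slack is negative: d = 6 exceeds n − k + 1 = 3 by 3, so the Singleton bound is violated and no linear [10, 8, 6]_3 code can exist. In particular it is not MDS (MDS requires d = n − k + 1 exactly).
Description: the claimed parameters are [10, 8, 6]_3; such a code would be impossible (violates the Singleton bound).


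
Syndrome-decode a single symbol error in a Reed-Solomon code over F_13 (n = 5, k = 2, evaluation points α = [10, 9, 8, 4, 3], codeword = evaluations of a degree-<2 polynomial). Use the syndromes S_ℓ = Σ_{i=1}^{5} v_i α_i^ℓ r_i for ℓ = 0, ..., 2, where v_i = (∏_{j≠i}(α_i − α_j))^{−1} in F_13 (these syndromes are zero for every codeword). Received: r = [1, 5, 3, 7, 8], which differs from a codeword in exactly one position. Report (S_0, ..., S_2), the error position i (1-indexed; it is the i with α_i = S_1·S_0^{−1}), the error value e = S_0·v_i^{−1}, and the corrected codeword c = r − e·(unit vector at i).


S = (9, 3, 1), error at position 2, error magnitude e = 3, c = [1, 2, 3, 7, 8].

Step 1: column multipliers v_i = (∏_{j≠i}(α_i − α_j))^{−1} mod 13.
  i = 1 (α = 10): (10−9)(10−8)(10−4)(10−3) = 1·2·6·7 = 84 ≡ 6, so v_1 = 6^{−1} = 11 (mod 13).
  i = 2 (α = 9): (9−10)(9−8)(9−4)(9−3) = (−1)·1·5·6 = −30 ≡ 9, so v_2 = 9^{−1} = 3 (mod 13).
  i = 3 (α = 8): (8−10)(8−9)(8−4)(8−3) = (−2)·(−1)·4·5 = 40 ≡ 1, so v_3 = 1^{−1} = 1 (mod 13).
  i = 4 (α = 4): (4−10)(4−9)(4−8)(4−3) = (−6)·(−5)·(−4)·1 = −120 ≡ 10, so v_4 = 10^{−1} = 4 (mod 13).
  i = 5 (α = 3): (3−10)(3−9)(3−8)(3−4) = (−7)·(−6)·(−5)·(−1) = 210 ≡ 2, so v_5 = 2^{−1} = 7 (mod 13).
  v = [11, 3, 1, 4, 7].
Step 2: syndromes of r = [1, 5, 3, 7, 8] (all sums mod 13).
  S_0 = Σ v_i r_i = 11·1 + 3·5 + 1·3 + 4·7 + 7·8 = 113 ≡ 9.
  S_1 = Σ v_i α_i r_i = 11·10·1 + 3·9·5 + 1·8·3 + 4·4·7 + 7·3·8 = 549 ≡ 3.
  α_i^2 mod 13 = [9, 3, 12, 3, 9].
  S_2 = Σ v_i α_i^2 r_i = 11·9·1 + 3·3·5 + 1·12·3 + 4·3·7 + 7·9·8 = 768 ≡ 1.
  S = (9, 3, 1) ≠ 0, so r is not a codeword (an error is present).
Step 3: locate the error. For a single error e at position i, S_ℓ = v_i·e·α_i^ℓ, so α_err = S_1/S_0.
  S_0^{−1} = 9^{−1} = 3 (mod 13), so α_err = 3·3 = 9 ≡ 9 = α_2. Error position i = 2.
  Consistency check: S_2/S_1 = 1·9 = 9 ≡ 9 = α_err ✓ (single-error assumption holds).
Step 4: error magnitude e = S_0/v_2 = S_0·∏_{j≠2}(α_2 − α_j) = 9·9 = 81 ≡ 3 (mod 13).
Step 5: correct position 2: c_2 = r_2 − e = 5 − 3 ≡ 2 (mod 13). Hence c = [1, 2, 3, 7, 8].
  Check: interpolating c through the α_i gives m(x) = 11 + 12·x (degree < 2) with m(α_i) = c_i for every i, so c is indeed a codeword.


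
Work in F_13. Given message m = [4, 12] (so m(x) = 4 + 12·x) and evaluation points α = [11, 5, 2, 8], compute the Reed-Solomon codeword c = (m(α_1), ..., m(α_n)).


c = [6, 12, 2, 9]

Message polynomial: m(x) = 4 + 12·x (mod 13).
For each evaluation point α_i, compute m(α_i) mod 13:
  α_1 = 11: Horner steps 12 → 6, so m(11) = 6.
  α_2 = 5: Horner steps 12 → 12, so m(5) = 12.
  α_3 = 2: Horner steps 12 → 2, so m(2) = 2.
  α_4 = 8: Horner steps 12 → 9, so m(8) = 9.
Codeword c = [6, 12, 2, 9] ∈ F_13^4.


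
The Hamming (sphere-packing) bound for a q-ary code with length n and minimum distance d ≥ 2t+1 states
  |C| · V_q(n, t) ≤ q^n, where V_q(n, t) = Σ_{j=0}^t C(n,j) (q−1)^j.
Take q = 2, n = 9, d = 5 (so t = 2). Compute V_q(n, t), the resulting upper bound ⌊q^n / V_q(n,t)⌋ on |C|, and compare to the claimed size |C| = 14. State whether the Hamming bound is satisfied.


V_q(n, t) = 46, q^n = 512, Hamming bound = 11, |C| = 14 > bound (violated).

Step 1: Compute V_q(n, t) = Σ_{j=0}^2 C(n, j) (q−1)^j.
  j = 0: C(9,0)·(1)^0 = 1·1 = 1.
  j = 1: C(9,1)·(1)^1 = 9·1 = 9.
  j = 2: C(9,2)·(1)^2 = 36·1 = 36.
  V_q(n, t) = 1 + 9 + 36 = 46.
Step 2: q^n = 2^9 = 512.
Step 3: Hamming bound ⌊q^n / V_q(n,t)⌋ = ⌊512/46⌋ = 11.
Step 4: Compare |C| = 14 to 11: violated.
The claimed |C| lies above the Hamming bound, so no 2-ary code of length 9 with d ≥ 5 can have 14 codewords.


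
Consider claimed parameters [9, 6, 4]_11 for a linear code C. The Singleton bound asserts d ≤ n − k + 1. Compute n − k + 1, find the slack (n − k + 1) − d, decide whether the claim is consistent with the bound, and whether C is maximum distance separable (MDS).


Singleton RHS = n − k + 1 = 4, slack = 0, bound satisfied, MDS.

Singleton bound: d ≤ n − k + 1.
Here n = 9, k = 6, so n − k + 1 = 4.
Given d = 4, check d ≤ 4: YES.
Slack = (n − k + 1) − d = 0.
The code is MDS (slack = 0).
Description: the claimed parameters are [9, 6, 4]_11; such a code would be MDS (meets Singleton bound).


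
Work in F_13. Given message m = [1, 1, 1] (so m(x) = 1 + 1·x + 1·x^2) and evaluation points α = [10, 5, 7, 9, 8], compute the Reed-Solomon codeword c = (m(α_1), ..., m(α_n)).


c = [7, 5, 5, 0, 8]

Message polynomial: m(x) = 1 + 1·x + 1·x^2 (mod 13).
For each evaluation point α_i, compute m(α_i) mod 13:
  α_1 = 10: Horner steps 1 → 11 → 7, so m(10) = 7.
  α_2 = 5: Horner steps 1 → 6 → 5, so m(5) = 5.
  α_3 = 7: Horner steps 1 → 8 → 5, so m(7) = 5.
  α_4 = 9: Horner steps 1 → 10 → 0, so m(9) = 0.
  α_5 = 8: Horner steps 1 → 9 → 8, so m(8) = 8.
Codeword c = [7, 5, 5, 0, 8] ∈ F_13^5.


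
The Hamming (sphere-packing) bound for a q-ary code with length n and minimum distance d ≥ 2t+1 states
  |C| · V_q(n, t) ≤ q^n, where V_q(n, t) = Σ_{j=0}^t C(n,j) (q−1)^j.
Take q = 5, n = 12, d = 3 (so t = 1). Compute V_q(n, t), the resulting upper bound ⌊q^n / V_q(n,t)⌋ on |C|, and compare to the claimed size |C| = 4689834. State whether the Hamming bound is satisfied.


V_q(n, t) = 49, q^n = 244140625, Hamming bound = 4982461, |C| = 4689834 ≤ bound (satisfied).

Step 1: Compute V_q(n, t) = Σ_{j=0}^1 C(n, j) (q−1)^j.
  j = 0: C(12,0)·(4)^0 = 1·1 = 1.
  j = 1: C(12,1)·(4)^1 = 12·4 = 48.
  V_q(n, t) = 1 + 48 = 49.
Step 2: q^n = 5^12 = 244140625.
Step 3: Hamming bound ⌊q^n / V_q(n,t)⌋ = ⌊244140625/49⌋ = 4982461.
Step 4: Compare |C| = 4689834 to 4982461: satisfied.
The claimed |C| lies below the Hamming bound.


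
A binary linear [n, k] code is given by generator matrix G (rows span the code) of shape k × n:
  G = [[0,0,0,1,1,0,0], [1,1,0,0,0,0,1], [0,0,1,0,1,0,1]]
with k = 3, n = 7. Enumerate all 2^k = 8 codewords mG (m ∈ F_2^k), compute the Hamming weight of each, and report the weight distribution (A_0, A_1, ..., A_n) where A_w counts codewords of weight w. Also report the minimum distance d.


Weight distribution: A_0 = 1, A_2 = 1, A_3 = 3, A_4 = 2, A_5 = 1. Minimum distance d = 2.

Enumerate all 2^3 = 8 messages m ∈ F_2^3.
For each, compute codeword c = mG in F_2^7, then tally its weight.
  m = 000 → c = 0000000, weight = 0.
  m = 100 → c = 0001100, weight = 2.
  m = 010 → c = 1100001, weight = 3.
  m = 110 → c = 1101101, weight = 5.
  m = 001 → c = 0010101, weight = 3.
  m = 101 → c = 0011001, weight = 3.
  m = 011 → c = 1110100, weight = 4.
  m = 111 → c = 1111000, weight = 4.
Tally weights:
  weight 0: 1 codewords.
  weight 2: 1 codewords.
  weight 3: 3 codewords.
  weight 4: 2 codewords.
  weight 5: 1 codewords.
Minimum distance d = smallest w > 0 with A_w > 0 = 2.
Sanity: Σ A_w = 8 = 2^3 = 8 ✓.


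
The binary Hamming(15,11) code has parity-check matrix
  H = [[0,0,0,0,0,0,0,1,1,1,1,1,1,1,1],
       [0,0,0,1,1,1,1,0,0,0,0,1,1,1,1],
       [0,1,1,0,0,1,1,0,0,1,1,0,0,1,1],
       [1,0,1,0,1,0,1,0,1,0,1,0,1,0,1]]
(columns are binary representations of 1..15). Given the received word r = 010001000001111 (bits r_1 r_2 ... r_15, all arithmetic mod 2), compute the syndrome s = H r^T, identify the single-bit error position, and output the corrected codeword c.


s = (0, 1, 0, 0)^T, error position = 4, corrected codeword c = 010101000001111

Compute s = H r^T mod 2 one row at a time:
  s_1 = 0 + 0 + 0 + 0 + 1 + 1 + 1 + 1 = 4 ≡ 0 (mod 2).
  s_2 = 0 + 0 + 1 + 0 + 1 + 1 + 1 + 1 = 5 ≡ 1 (mod 2).
  s_3 = 1 + 0 + 1 + 0 + 0 + 0 + 1 + 1 = 4 ≡ 0 (mod 2).
  s_4 = 0 + 0 + 0 + 0 + 0 + 0 + 1 + 1 = 2 ≡ 0 (mod 2).
s = (0, 1, 0, 0)^T — this equals column 4 of H (binary 0100), so error is at position 4.
Correct: flip bit 4 of r = 010001000001111 to get c = 010101000001111.


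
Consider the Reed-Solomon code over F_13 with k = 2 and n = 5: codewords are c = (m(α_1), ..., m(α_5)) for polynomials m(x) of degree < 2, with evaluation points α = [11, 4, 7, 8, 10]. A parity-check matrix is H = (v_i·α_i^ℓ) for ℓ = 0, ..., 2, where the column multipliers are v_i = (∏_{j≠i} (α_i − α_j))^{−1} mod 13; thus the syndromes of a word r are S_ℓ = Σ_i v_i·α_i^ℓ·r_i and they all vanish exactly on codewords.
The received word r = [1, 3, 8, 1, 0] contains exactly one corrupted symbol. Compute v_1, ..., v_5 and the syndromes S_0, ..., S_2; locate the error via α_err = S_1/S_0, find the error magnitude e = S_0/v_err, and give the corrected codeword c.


S = (10, 6, 1), error at position 1, error magnitude e = 8, c = [6, 3, 8, 1, 0].

Step 1: column multipliers v_i = (∏_{j≠i}(α_i − α_j))^{−1} mod 13.
  i = 1 (α = 11): (11−4)(11−7)(11−8)(11−10) = 7·4·3·1 = 84 ≡ 6, so v_1 = 6^{−1} = 11 (mod 13).
  i = 2 (α = 4): (4−11)(4−7)(4−8)(4−10) = (−7)·(−3)·(−4)·(−6) = 504 ≡ 10, so v_2 = 10^{−1} = 4 (mod 13).
  i = 3 (α = 7): (7−11)(7−4)(7−8)(7−10) = (−4)·3·(−1)·(−3) = −36 ≡ 3, so v_3 = 3^{−1} = 9 (mod 13).
  i = 4 (α = 8): (8−11)(8−4)(8−7)(8−10) = (−3)·4·1·(−2) = 24 ≡ 11, so v_4 = 11^{−1} = 6 (mod 13).
  i = 5 (α = 10): (10−11)(10−4)(10−7)(10−8) = (−1)·6·3·2 = −36 ≡ 3, so v_5 = 3^{−1} = 9 (mod 13).
  v = [11, 4, 9, 6, 9].
Step 2: syndromes of r = [1, 3, 8, 1, 0] (all sums mod 13).
  S_0 = Σ v_i r_i = 11·1 + 4·3 + 9·8 + 6·1 + 9·0 = 101 ≡ 10.
  S_1 = Σ v_i α_i r_i = 11·11·1 + 4·4·3 + 9·7·8 + 6·8·1 + 9·10·0 = 721 ≡ 6.
  α_i^2 mod 13 = [4, 3, 10, 12, 9].
  S_2 = Σ v_i α_i^2 r_i = 11·4·1 + 4·3·3 + 9·10·8 + 6·12·1 + 9·9·0 = 872 ≡ 1.
  S = (10, 6, 1) ≠ 0, so r is not a codeword (an error is present).
Step 3: locate the error. For a single error e at position i, S_ℓ = v_i·e·α_i^ℓ, so α_err = S_1/S_0.
  S_0^{−1} = 10^{−1} = 4 (mod 13), so α_err = 6·4 = 24 ≡ 11 = α_1. Error position i = 1.
  Consistency check: S_2/S_1 = 1·11 = 11 ≡ 11 = α_err ✓ (single-error assumption holds).
Step 4: error magnitude e = S_0/v_1 = S_0·∏_{j≠1}(α_1 − α_j) = 10·6 = 60 ≡ 8 (mod 13).
Step 5: correct position 1: c_1 = r_1 − e = 1 − 8 ≡ 6 (mod 13). Hence c = [6, 3, 8, 1, 0].
  Check: interpolating c through the α_i gives m(x) = 5 + 6·x (degree < 2) with m(α_i) = c_i for every i, so c is indeed a codeword.


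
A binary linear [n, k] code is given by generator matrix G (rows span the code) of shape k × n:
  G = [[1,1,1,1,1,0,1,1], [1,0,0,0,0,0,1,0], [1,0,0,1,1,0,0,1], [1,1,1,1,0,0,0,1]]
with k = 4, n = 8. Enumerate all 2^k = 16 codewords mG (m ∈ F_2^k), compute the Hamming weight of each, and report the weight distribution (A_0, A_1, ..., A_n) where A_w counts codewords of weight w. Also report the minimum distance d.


Weight distribution: A_0 = 1, A_2 = 4, A_3 = 3, A_4 = 3, A_5 = 4, A_7 = 1. Minimum distance d = 2.

Enumerate all 2^4 = 16 messages m ∈ F_2^4.
For each, compute codeword c = mG in F_2^8, then tally its weight.
  m = 0000 → c = 00000000, weight = 0.
  m = 1000 → c = 11111011, weight = 7.
  m = 0100 → c = 10000010, weight = 2.
  m = 1100 → c = 01111001, weight = 5.
  m = 0010 → c = 10011001, weight = 4.
  m = 1010 → c = 01100010, weight = 3.
  m = 0110 → c = 00011011, weight = 4.
  m = 1110 → c = 11100000, weight = 3.
  m = 0001 → c = 11110001, weight = 5.
  m = 1001 → c = 00001010, weight = 2.
  m = 0101 → c = 01110011, weight = 5.
  m = 1101 → c = 10001000, weight = 2.
  m = 0011 → c = 01101000, weight = 3.
  m = 1011 → c = 10010011, weight = 4.
  m = 0111 → c = 11101010, weight = 5.
  m = 1111 → c = 00010001, weight = 2.
Tally weights:
  weight 0: 1 codewords.
  weight 2: 4 codewords.
  weight 3: 3 codewords.
  weight 4: 3 codewords.
  weight 5: 4 codewords.
  weight 7: 1 codewords.
Minimum distance d = smallest w > 0 with A_w > 0 = 2.
Sanity: Σ A_w = 16 = 2^4 = 16 ✓.


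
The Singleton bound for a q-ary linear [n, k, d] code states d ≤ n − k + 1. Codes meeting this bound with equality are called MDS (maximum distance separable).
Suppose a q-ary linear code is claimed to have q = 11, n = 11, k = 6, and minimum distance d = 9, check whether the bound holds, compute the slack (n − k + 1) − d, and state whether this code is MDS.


Singleton RHS = n − k + 1 = 6, slack = -3, bound violated (no such code; not MDS).

Singleton bound: d ≤ n − k + 1.
Here n = 11, k = 6, so n − k + 1 = 6.
Given d = 9, check d ≤ 6: NO.
Slack = (n − k + 1) − d = -3.
The slack is negative: d = 9 exceeds n − k + 1 = 6 by 3, so the Singleton bound is violated and no linear [11, 6, 9]_11 code can exist. In particular it is not MDS (MDS requires d = n − k + 1 exactly).
Description: the claimed parameters are [11, 6, 9]_11; such a code would be impossible (violates the Singleton bound).


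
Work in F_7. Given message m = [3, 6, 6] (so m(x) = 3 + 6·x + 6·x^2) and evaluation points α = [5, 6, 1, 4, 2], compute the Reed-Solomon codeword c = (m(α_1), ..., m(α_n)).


c = [1, 3, 1, 4, 4]

Message polynomial: m(x) = 3 + 6·x + 6·x^2 (mod 7).
For each evaluation point α_i, compute m(α_i) mod 7:
  α_1 = 5: Horner steps 6 → 1 → 1, so m(5) = 1.
  α_2 = 6: Horner steps 6 → 0 → 3, so m(6) = 3.
  α_3 = 1: Horner steps 6 → 5 → 1, so m(1) = 1.
  α_4 = 4: Horner steps 6 → 2 → 4, so m(4) = 4.
  α_5 = 2: Horner steps 6 → 4 → 4, so m(2) = 4.
Codeword c = [1, 3, 1, 4, 4] ∈ F_7^5.


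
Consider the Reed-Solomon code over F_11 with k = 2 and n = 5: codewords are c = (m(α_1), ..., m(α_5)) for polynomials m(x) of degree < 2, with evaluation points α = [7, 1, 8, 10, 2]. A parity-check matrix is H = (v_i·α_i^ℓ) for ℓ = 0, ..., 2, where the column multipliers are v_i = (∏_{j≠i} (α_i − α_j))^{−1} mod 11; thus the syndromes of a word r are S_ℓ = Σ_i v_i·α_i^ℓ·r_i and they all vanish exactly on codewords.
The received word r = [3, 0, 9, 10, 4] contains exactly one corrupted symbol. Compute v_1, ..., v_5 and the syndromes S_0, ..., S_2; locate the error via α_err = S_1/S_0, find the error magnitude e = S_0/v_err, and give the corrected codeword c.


S = (10, 9, 7), error at position 5, error magnitude e = 9, c = [3, 0, 9, 10, 6].

Step 1: column multipliers v_i = (∏_{j≠i}(α_i − α_j))^{−1} mod 11.
  i = 1 (α = 7): (7−1)(7−8)(7−10)(7−2) = 6·(−1)·(−3)·5 = 90 ≡ 2, so v_1 = 2^{−1} = 6 (mod 11).
  i = 2 (α = 1): (1−7)(1−8)(1−10)(1−2) = (−6)·(−7)·(−9)·(−1) = 378 ≡ 4, so v_2 = 4^{−1} = 3 (mod 11).
  i = 3 (α = 8): (8−7)(8−1)(8−10)(8−2) = 1·7·(−2)·6 = −84 ≡ 4, so v_3 = 4^{−1} = 3 (mod 11).
  i = 4 (α = 10): (10−7)(10−1)(10−8)(10−2) = 3·9·2·8 = 432 ≡ 3, so v_4 = 3^{−1} = 4 (mod 11).
  i = 5 (α = 2): (2−7)(2−1)(2−8)(2−10) = (−5)·1·(−6)·(−8) = −240 ≡ 2, so v_5 = 2^{−1} = 6 (mod 11).
  v = [6, 3, 3, 4, 6].
Step 2: syndromes of r = [3, 0, 9, 10, 4] (all sums mod 11).
  S_0 = Σ v_i r_i = 6·3 + 3·0 + 3·9 + 4·10 + 6·4 = 109 ≡ 10.
  S_1 = Σ v_i α_i r_i = 6·7·3 + 3·1·0 + 3·8·9 + 4·10·10 + 6·2·4 = 790 ≡ 9.
  α_i^2 mod 11 = [5, 1, 9, 1, 4].
  S_2 = Σ v_i α_i^2 r_i = 6·5·3 + 3·1·0 + 3·9·9 + 4·1·10 + 6·4·4 = 469 ≡ 7.
  S = (10, 9, 7) ≠ 0, so r is not a codeword (an error is present).
Step 3: locate the error. For a single error e at position i, S_ℓ = v_i·e·α_i^ℓ, so α_err = S_1/S_0.
  S_0^{−1} = 10^{−1} = 10 (mod 11), so α_err = 9·10 = 90 ≡ 2 = α_5. Error position i = 5.
  Consistency check: S_2/S_1 = 7·5 = 35 ≡ 2 = α_err ✓ (single-error assumption holds).
Step 4: error magnitude e = S_0/v_5 = S_0·∏_{j≠5}(α_5 − α_j) = 10·2 = 20 ≡ 9 (mod 11).
Step 5: correct position 5: c_5 = r_5 − e = 4 − 9 ≡ 6 (mod 11). Hence c = [3, 0, 9, 10, 6].
  Check: interpolating c through the α_i gives m(x) = 5 + 6·x (degree < 2) with m(α_i) = c_i for every i, so c is indeed a codeword.


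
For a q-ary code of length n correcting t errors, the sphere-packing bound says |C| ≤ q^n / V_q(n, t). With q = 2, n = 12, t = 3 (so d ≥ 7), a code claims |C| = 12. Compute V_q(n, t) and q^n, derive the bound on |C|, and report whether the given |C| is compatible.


V_q(n, t) = 299, q^n = 4096, Hamming bound = 13, |C| = 12 ≤ bound (satisfied).

Step 1: Compute V_q(n, t) = Σ_{j=0}^3 C(n, j) (q−1)^j.
  j = 0: C(12,0)·(1)^0 = 1·1 = 1.
  j = 1: C(12,1)·(1)^1 = 12·1 = 12.
  j = 2: C(12,2)·(1)^2 = 66·1 = 66.
  j = 3: C(12,3)·(1)^3 = 220·1 = 220.
  V_q(n, t) = 1 + 12 + 66 + 220 = 299.
Step 2: q^n = 2^12 = 4096.
Step 3: Hamming bound ⌊q^n / V_q(n,t)⌋ = ⌊4096/299⌋ = 13.
Step 4: Compare |C| = 12 to 13: satisfied.
The claimed |C| lies below the Hamming bound.


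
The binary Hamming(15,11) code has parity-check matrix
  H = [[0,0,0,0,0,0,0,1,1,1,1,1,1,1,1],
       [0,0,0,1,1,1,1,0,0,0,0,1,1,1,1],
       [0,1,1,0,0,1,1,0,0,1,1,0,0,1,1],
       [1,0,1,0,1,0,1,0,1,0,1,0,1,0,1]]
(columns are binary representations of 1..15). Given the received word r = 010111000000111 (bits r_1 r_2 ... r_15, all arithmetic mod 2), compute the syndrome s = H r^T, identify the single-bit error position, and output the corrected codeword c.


s = (1, 0, 0, 1)^T, error position = 9, corrected codeword c = 010111001000111

Compute s = H r^T mod 2 one row at a time:
  s_1 = 0 + 0 + 0 + 0 + 0 + 1 + 1 + 1 = 3 ≡ 1 (mod 2).
  s_2 = 1 + 1 + 1 + 0 + 0 + 1 + 1 + 1 = 6 ≡ 0 (mod 2).
  s_3 = 1 + 0 + 1 + 0 + 0 + 0 + 1 + 1 = 4 ≡ 0 (mod 2).
  s_4 = 0 + 0 + 1 + 0 + 0 + 0 + 1 + 1 = 3 ≡ 1 (mod 2).
s = (1, 0, 0, 1)^T — this equals column 9 of H (binary 1001), so error is at position 9.
Correct: flip bit 9 of r = 010111000000111 to get c = 010111001000111.


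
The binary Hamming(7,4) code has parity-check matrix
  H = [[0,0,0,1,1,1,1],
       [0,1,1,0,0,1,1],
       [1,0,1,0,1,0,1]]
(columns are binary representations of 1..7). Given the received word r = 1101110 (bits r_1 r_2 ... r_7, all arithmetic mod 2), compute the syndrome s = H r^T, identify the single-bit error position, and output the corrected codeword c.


s = (1, 0, 0)^T, error position = 4, corrected codeword c = 1100110

Compute s = H r^T mod 2 one row at a time:
  s_1 = 1 + 1 + 1 + 0 = 3 ≡ 1 (mod 2).
  s_2 = 1 + 0 + 1 + 0 = 2 ≡ 0 (mod 2).
  s_3 = 1 + 0 + 1 + 0 = 2 ≡ 0 (mod 2).
s = (1, 0, 0)^T — this equals column 4 of H (binary 100), so error is at position 4.
Correct: flip bit 4 of r = 1101110 to get c = 1100110.


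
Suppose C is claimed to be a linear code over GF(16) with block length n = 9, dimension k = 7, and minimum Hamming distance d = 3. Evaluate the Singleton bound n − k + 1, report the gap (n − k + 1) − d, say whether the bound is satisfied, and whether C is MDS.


Singleton RHS = n − k + 1 = 3, slack = 0, bound satisfied, MDS.

Singleton bound: d ≤ n − k + 1.
Here n = 9, k = 7, so n − k + 1 = 3.
Given d = 3, check d ≤ 3: YES.
Slack = (n − k + 1) − d = 0.
The code is MDS (slack = 0).
Description: the claimed parameters are [9, 7, 3]_16; such a code would be MDS (meets Singleton bound).


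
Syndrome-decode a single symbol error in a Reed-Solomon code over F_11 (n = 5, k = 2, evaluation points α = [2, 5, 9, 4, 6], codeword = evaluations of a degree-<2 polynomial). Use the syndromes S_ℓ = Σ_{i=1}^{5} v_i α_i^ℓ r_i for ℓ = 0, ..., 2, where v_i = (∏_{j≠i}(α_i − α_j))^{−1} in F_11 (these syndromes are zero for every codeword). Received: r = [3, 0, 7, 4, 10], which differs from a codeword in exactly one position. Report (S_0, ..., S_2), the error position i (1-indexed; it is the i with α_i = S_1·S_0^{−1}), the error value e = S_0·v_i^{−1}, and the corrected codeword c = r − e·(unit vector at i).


S = (7, 6, 2), error at position 4, error magnitude e = 3, c = [3, 0, 7, 1, 10].

Step 1: column multipliers v_i = (∏_{j≠i}(α_i − α_j))^{−1} mod 11.
  i = 1 (α = 2): (2−5)(2−9)(2−4)(2−6) = (−3)·(−7)·(−2)·(−4) = 168 ≡ 3, so v_1 = 3^{−1} = 4 (mod 11).
  i = 2 (α = 5): (5−2)(5−9)(5−4)(5−6) = 3·(−4)·1·(−1) = 12 ≡ 1, so v_2 = 1^{−1} = 1 (mod 11).
  i = 3 (α = 9): (9−2)(9−5)(9−4)(9−6) = 7·4·5·3 = 420 ≡ 2, so v_3 = 2^{−1} = 6 (mod 11).
  i = 4 (α = 4): (4−2)(4−5)(4−9)(4−6) = 2·(−1)·(−5)·(−2) = −20 ≡ 2, so v_4 = 2^{−1} = 6 (mod 11).
  i = 5 (α = 6): (6−2)(6−5)(6−9)(6−4) = 4·1·(−3)·2 = −24 ≡ 9, so v_5 = 9^{−1} = 5 (mod 11).
  v = [4, 1, 6, 6, 5].
Step 2: syndromes of r = [3, 0, 7, 4, 10] (all sums mod 11).
  S_0 = Σ v_i r_i = 4·3 + 1·0 + 6·7 + 6·4 + 5·10 = 128 ≡ 7.
  S_1 = Σ v_i α_i r_i = 4·2·3 + 1·5·0 + 6·9·7 + 6·4·4 + 5·6·10 = 798 ≡ 6.
  α_i^2 mod 11 = [4, 3, 4, 5, 3].
  S_2 = Σ v_i α_i^2 r_i = 4·4·3 + 1·3·0 + 6·4·7 + 6·5·4 + 5·3·10 = 486 ≡ 2.
  S = (7, 6, 2) ≠ 0, so r is not a codeword (an error is present).
Step 3: locate the error. For a single error e at position i, S_ℓ = v_i·e·α_i^ℓ, so α_err = S_1/S_0.
  S_0^{−1} = 7^{−1} = 8 (mod 11), so α_err = 6·8 = 48 ≡ 4 = α_4. Error position i = 4.
  Consistency check: S_2/S_1 = 2·2 = 4 ≡ 4 = α_err ✓ (single-error assumption holds).
Step 4: error magnitude e = S_0/v_4 = S_0·∏_{j≠4}(α_4 − α_j) = 7·2 = 14 ≡ 3 (mod 11).
Step 5: correct position 4: c_4 = r_4 − e = 4 − 3 ≡ 1 (mod 11). Hence c = [3, 0, 7, 1, 10].
  Check: interpolating c through the α_i gives m(x) = 5 + 10·x (degree < 2) with m(α_i) = c_i for every i, so c is indeed a codeword.
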